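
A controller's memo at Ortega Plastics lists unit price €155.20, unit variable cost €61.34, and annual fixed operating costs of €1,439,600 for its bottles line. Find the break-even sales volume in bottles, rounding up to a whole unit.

15,338 bottles

Contribution margin per unit = €155.20 − €61.34 = €93.86.
Units to break even: €1,439,600 ÷ €93.86 = 15,337.74, rounded up to 15,338.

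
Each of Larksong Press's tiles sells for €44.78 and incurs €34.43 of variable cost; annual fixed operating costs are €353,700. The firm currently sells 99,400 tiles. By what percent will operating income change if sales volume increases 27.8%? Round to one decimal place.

Total contribution margin = 99,400 × €10.35 = €1,028,790.00.
Operating income = contribution − fixed costs = €1,028,790.00 − €353,700 = €675,090.00.
DOL = contribution ÷ EBIT = €1,028,790.00 ÷ €675,090.00 = 1.5239.
Operating income changes by 1.5239 × +27.8% = +42.4%.

+42.4%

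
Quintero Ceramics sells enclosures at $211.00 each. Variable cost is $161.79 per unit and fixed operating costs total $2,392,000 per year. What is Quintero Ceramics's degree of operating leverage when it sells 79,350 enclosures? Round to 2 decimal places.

At 79,350 units, contribution = 79,350 × $49.21 = $3,904,813.50.
Operating income = contribution − fixed costs = $3,904,813.50 − $2,392,000 = $1,512,813.50.
Degree of operating leverage = $3,904,813.50 / $1,512,813.50 = 2.5812.

2.58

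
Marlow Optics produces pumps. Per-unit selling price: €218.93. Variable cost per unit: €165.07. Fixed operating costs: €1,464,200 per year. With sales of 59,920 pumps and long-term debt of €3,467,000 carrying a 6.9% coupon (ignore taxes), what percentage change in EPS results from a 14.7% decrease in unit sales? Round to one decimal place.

-31.1%

At 59,920 units, contribution = 59,920 × €53.86 = €3,227,291.20.
EBIT = €3,227,291.20 − €1,464,200 = €1,763,091.20.
Interest = €239,223.00, so EBIT − I = €1,523,868.20.
DCL = total CM / (EBIT − I) = €3,227,291.20 / €1,523,868.20 = 2.1178.
EPS therefore changes by 2.1178 × (-14.7%) = -31.1%.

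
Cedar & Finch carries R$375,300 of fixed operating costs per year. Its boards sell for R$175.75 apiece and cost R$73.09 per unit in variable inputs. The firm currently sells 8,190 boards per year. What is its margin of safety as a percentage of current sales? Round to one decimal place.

55.4%

Unit CM = price − variable cost = R$175.75 − R$73.09 = R$102.66. Break-even units = R$375,300 ÷ R$102.66 = 3,655.76; break-even revenue = 3,655.76 × R$175.75 = R$642,499.27.
Actual sales revenue = 8,190 × R$175.75 = R$1,439,392.50.
Margin of safety = (R$1,439,392.50 − R$642,499.27) ÷ R$1,439,392.50 = 55.4%.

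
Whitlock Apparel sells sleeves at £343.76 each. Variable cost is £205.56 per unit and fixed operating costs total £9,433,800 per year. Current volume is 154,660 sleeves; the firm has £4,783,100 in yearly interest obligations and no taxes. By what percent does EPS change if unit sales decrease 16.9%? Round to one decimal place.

-50.5%

Total contribution margin = 154,660 × £138.20 = £21,374,012.00.
Subtracting fixed costs: EBIT = £21,374,012.00 − £9,433,800 = £11,940,212.00.
After interest of £4,783,100.00, pre-tax earnings = £7,157,112.00.
Degree of combined leverage = contribution ÷ (EBIT − I) = £21,374,012.00 ÷ £7,157,112.00 = 2.9864.
EPS therefore changes by 2.9864 × (-16.9%) = -50.5%.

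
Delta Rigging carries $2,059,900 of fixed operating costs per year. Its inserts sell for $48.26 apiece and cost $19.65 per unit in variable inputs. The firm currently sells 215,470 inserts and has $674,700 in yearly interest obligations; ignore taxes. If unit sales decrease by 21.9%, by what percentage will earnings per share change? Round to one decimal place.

-39.4%

Total contribution margin = 215,470 × $28.61 = $6,164,596.70.
Operating income = contribution − fixed costs = $6,164,596.70 − $2,059,900 = $4,104,696.70.
After interest of $674,700.00, pre-tax earnings = $3,429,996.70.
DCL = total CM / (EBIT − I) = $6,164,596.70 / $3,429,996.70 = 1.7973.
EPS therefore changes by 1.7973 × (-21.9%) = -39.4%.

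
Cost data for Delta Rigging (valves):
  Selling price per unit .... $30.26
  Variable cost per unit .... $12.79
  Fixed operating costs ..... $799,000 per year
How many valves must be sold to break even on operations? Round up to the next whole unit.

45,736 valves

Unit CM = price − variable cost = $30.26 − $12.79 = $17.47.
Units to break even: $799,000 ÷ $17.47 = 45,735.55, rounded up to 45,736.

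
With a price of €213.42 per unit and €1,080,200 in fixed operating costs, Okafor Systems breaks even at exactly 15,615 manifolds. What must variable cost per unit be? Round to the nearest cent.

At break-even, FC = Q × (P − VC), so P − VC = €1,080,200 ÷ 15,615 = €69.1771.
Variable cost per unit = €213.42 − €69.1771 = €144.24.

€144.24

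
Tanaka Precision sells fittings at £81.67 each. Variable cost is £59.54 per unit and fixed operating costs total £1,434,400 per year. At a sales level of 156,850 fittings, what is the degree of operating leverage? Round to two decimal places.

1.70

Contribution at this volume is 156,850 × £22.13 = £3,471,090.50.
Operating income = contribution − fixed costs = £3,471,090.50 − £1,434,400 = £2,036,690.50.
Degree of operating leverage = £3,471,090.50 / £2,036,690.50 = 1.7043.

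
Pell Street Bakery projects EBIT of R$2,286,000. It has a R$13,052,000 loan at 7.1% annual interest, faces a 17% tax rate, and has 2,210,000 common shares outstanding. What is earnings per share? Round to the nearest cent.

Interest = R$926,692.00, so EBT = R$2,286,000 − R$926,692.00 = R$1,359,308.00.
After tax at 17%: net income = R$1,359,308.00 × 0.83 = R$1,128,225.64.
Per share: R$1,128,225.64 / 2,210,000 shares = R$0.51.

R$0.51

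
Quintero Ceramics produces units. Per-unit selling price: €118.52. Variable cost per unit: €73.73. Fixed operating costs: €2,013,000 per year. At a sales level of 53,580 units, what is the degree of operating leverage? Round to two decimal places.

Total contribution margin = 53,580 × €44.79 = €2,399,848.20.
EBIT = €2,399,848.20 − €2,013,000 = €386,848.20.
So DOL = total CM / EBIT = €2,399,848.20 / €386,848.20 = 6.2036.

6.20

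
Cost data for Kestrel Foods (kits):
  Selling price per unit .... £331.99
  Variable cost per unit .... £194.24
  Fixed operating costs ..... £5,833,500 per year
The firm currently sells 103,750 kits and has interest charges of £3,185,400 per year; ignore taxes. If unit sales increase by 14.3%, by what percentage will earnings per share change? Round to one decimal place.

+38.8%

At 103,750 units, contribution = 103,750 × £137.75 = £14,291,562.50.
Operating income = contribution − fixed costs = £14,291,562.50 − £5,833,500 = £8,458,062.50.
After interest of £3,185,400.00, pre-tax earnings = £5,272,662.50.
Degree of combined leverage = contribution ÷ (EBIT − I) = £14,291,562.50 ÷ £5,272,662.50 = 2.7105.
EPS therefore changes by 2.7105 × (+14.3%) = +38.8%.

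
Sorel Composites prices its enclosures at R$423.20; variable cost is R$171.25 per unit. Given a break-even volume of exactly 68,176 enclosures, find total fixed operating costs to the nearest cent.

R$17,176,943.20

Each unit contributes R$423.20 − R$171.25 = R$251.95.
Fixed costs = break-even units × CM = 68,176 × R$251.95 = R$17,176,943.20.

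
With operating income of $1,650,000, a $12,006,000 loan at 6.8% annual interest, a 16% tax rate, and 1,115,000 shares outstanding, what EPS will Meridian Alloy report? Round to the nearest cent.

Interest = $816,408.00, so EBT = $1,650,000 − $816,408.00 = $833,592.00.
Net income = $833,592.00 × (1 − 0.16) = $700,217.28.
Per share: $700,217.28 / 1,115,000 shares = $0.63.

$0.63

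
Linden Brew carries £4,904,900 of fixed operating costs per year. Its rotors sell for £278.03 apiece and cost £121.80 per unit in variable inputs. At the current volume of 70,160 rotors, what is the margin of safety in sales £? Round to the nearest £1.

Contribution margin per unit = £278.03 − £121.80 = £156.23. Break-even units = £4,904,900 ÷ £156.23 = 31,395.38; break-even revenue = 31,395.38 × £278.03 = £8,728,857.11.
Current sales = 70,160 × £278.03 = £19,506,584.80.
Margin of safety = £19,506,584.80 − £8,728,857.11 = £10,777,728.

£10,777,728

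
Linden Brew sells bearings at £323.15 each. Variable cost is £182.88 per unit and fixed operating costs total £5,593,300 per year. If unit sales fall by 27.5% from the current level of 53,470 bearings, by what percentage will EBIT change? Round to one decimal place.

Contribution at this volume is 53,470 × £140.27 = £7,500,236.90.
Operating income = contribution − fixed costs = £7,500,236.90 − £5,593,300 = £1,906,936.90.
So DOL = total CM / EBIT = £7,500,236.90 / £1,906,936.90 = 3.9331.
%ΔEBIT = DOL × %ΔSales = 3.9331 × -27.5% = -108.2%.

-108.2%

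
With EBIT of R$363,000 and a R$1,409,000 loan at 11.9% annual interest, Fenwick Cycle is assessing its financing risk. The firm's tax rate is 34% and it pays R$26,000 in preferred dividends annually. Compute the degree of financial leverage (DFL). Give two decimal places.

2.33

Interest = R$167,671.00.
Preferred dividends grossed up pre-tax: R$26,000 / (1 − 0.34) = R$39,393.94.
DFL = EBIT ÷ [EBIT − I − D_p/(1−t)] = R$363,000 ÷ [R$363,000 − R$167,671.00 − R$39,393.94] = R$363,000 ÷ R$155,935.06 = 2.3279.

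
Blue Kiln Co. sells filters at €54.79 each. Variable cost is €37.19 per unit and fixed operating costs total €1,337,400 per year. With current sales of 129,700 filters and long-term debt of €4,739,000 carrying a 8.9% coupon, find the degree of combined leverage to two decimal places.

At 129,700 units, contribution = 129,700 × €17.60 = €2,282,720.00.
EBIT = €2,282,720.00 − €1,337,400 = €945,320.00. Interest = €421,771.00.
DOL = €2,282,720.00 ÷ €945,320.00 = 2.4148; DFL = €945,320.00 ÷ €523,549.00 = 1.8056.
Combined leverage = 2.4148 × 1.8056 = 4.3602.

4.36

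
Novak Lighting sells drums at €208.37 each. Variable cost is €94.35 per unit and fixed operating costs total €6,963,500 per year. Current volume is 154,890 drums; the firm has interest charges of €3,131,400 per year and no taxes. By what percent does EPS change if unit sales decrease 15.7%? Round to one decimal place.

-36.6%

Total contribution margin = 154,890 × €114.02 = €17,660,557.80.
Subtracting fixed costs: EBIT = €17,660,557.80 − €6,963,500 = €10,697,057.80.
Interest = €3,131,400.00, so EBIT − I = €7,565,657.80.
DCL = total CM / (EBIT − I) = €17,660,557.80 / €7,565,657.80 = 2.3343.
%ΔEPS = DCL × %ΔSales = 2.3343 × -15.7% = -36.6%.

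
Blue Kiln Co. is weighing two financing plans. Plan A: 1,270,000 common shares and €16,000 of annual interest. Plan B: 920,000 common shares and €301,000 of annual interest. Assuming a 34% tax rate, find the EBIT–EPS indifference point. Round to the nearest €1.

€1,050,143

Set EPS_A = EPS_B: (EBIT − €16,000)(1 − 0.34) ÷ 1,270,000 = (EBIT − €301,000)(1 − 0.34) ÷ 920,000.
The (1 − t) factor cancels: (EBIT − 16,000) × 920,000 = (EBIT − 301,000) × 1,270,000.
EBIT × (1,270,000 − 920,000) = 301,000 × 1,270,000 − 16,000 × 920,000 = 367,550,000,000, so EBIT = 367,550,000,000 ÷ 350,000 = 1,050,142.86.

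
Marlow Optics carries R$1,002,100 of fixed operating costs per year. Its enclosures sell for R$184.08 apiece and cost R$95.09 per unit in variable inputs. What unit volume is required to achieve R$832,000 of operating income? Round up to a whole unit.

20,611 enclosures

Unit CM = price − variable cost = R$184.08 − R$95.09 = R$88.99.
Required volume = (fixed costs + target profit) ÷ CM = (R$1,002,100 + R$832,000) ÷ R$88.99 = 20,610.18, so 20,611 enclosures.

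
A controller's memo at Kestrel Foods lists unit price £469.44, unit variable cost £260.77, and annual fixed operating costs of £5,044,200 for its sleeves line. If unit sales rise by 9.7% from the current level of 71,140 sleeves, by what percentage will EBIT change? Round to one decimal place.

+14.7%

Contribution at this volume is 71,140 × £208.67 = £14,844,783.80.
Subtracting fixed costs: EBIT = £14,844,783.80 − £5,044,200 = £9,800,583.80.
So DOL = total CM / EBIT = £14,844,783.80 / £9,800,583.80 = 1.5147.
So EBIT moves 1.5147 × (+9.7%) = +14.7%.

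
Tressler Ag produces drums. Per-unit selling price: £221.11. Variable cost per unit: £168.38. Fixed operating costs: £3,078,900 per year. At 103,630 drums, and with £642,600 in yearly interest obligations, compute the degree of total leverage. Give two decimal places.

Contribution at this volume is 103,630 × £52.73 = £5,464,409.90.
Operating income = contribution − fixed costs = £5,464,409.90 − £3,078,900 = £2,385,509.90. Interest = £642,600.00, so EBIT − I = £1,742,909.90.
DCL = contribution ÷ (EBIT − I) = £5,464,409.90 ÷ £1,742,909.90 = 3.1352.

3.14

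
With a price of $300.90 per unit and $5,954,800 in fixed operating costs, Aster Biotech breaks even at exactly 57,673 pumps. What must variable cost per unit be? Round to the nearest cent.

$197.65

At break-even, FC = Q × (P − VC), so P − VC = $5,954,800 ÷ 57,673 = $103.2511.
Variable cost per unit = $300.90 − $103.2511 = $197.65.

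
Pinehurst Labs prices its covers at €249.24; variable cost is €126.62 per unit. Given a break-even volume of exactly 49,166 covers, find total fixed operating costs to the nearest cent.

€6,028,734.92

Contribution margin per unit = €249.24 − €126.62 = €122.62.
Fixed costs = break-even units × CM = 49,166 × €122.62 = €6,028,734.92.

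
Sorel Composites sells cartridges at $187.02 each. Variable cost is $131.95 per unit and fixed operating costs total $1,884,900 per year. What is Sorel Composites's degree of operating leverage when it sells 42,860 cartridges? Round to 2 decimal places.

At 42,860 units, contribution = 42,860 × $55.07 = $2,360,300.20.
Operating income = contribution − fixed costs = $2,360,300.20 − $1,884,900 = $475,400.20.
DOL = contribution ÷ EBIT = $2,360,300.20 ÷ $475,400.20 = 4.9649.

4.96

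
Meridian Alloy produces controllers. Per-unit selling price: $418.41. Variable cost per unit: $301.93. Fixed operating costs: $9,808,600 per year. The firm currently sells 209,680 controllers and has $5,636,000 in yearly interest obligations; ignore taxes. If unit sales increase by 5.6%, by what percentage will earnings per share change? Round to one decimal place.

Contribution at this volume is 209,680 × $116.48 = $24,423,526.40.
Subtracting fixed costs: EBIT = $24,423,526.40 − $9,808,600 = $14,614,926.40.
After interest of $5,636,000.00, pre-tax earnings = $8,978,926.40.
Degree of combined leverage = contribution ÷ (EBIT − I) = $24,423,526.40 ÷ $8,978,926.40 = 2.7201.
%ΔEPS = DCL × %ΔSales = 2.7201 × +5.6% = +15.2%.

+15.2%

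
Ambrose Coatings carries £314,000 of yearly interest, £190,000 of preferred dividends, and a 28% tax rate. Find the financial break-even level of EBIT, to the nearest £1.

£577,889

Grossing the preferred dividend up to pre-tax terms: £190,000 / (1 − 0.28) = £263,888.89.
EPS = 0 when EBIT covers interest plus the pre-tax preferred burden: £314,000 + £263,888.89 = £577,888.89.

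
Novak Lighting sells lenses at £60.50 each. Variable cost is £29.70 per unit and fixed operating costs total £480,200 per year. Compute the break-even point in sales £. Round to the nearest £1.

CM per unit = £60.50 − £29.70 = £30.80; CM ratio = £30.80 / £60.50 = 0.5091.
Break-even revenue = fixed costs × price ÷ CM = £480,200 × £60.50 ÷ £30.80 = £943,250.

£943,250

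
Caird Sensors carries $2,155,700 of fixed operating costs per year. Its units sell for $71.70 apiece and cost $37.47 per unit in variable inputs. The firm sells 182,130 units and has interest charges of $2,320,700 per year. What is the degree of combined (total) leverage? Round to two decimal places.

Contribution at this volume is 182,130 × $34.23 = $6,234,309.90.
Subtracting fixed costs: EBIT = $6,234,309.90 − $2,155,700 = $4,078,609.90. Interest = $2,320,700.00, so EBIT − I = $1,757,909.90.
Degree of total leverage = total CM / (EBIT − interest) = $6,234,309.90 / $1,757,909.90 = 3.5464.

3.55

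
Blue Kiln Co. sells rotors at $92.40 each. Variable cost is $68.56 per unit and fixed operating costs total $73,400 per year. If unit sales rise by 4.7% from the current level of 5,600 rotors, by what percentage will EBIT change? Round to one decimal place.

+10.4%

Contribution at this volume is 5,600 × $23.84 = $133,504.00.
EBIT = $133,504.00 − $73,400 = $60,104.00.
So DOL = total CM / EBIT = $133,504.00 / $60,104.00 = 2.2212.
So EBIT moves 2.2212 × (+4.7%) = +10.4%.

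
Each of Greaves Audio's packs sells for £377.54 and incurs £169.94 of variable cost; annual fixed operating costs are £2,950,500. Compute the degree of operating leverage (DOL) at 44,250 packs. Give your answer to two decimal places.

Contribution at this volume is 44,250 × £207.60 = £9,186,300.00.
EBIT = £9,186,300.00 − £2,950,500 = £6,235,800.00.
DOL = contribution ÷ EBIT = £9,186,300.00 ÷ £6,235,800.00 = 1.4732.

1.47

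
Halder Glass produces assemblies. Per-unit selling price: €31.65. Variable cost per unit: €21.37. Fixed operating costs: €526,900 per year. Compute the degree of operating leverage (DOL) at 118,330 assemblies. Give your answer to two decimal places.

At 118,330 units, contribution = 118,330 × €10.28 = €1,216,432.40.
Subtracting fixed costs: EBIT = €1,216,432.40 − €526,900 = €689,532.40.
So DOL = total CM / EBIT = €1,216,432.40 / €689,532.40 = 1.7641.

1.76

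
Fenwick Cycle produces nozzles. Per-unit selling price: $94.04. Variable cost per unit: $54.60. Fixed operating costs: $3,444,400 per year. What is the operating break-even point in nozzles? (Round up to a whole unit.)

Each unit contributes $94.04 − $54.60 = $39.44.
Units to break even: $3,444,400 ÷ $39.44 = 87,332.66, rounded up to 87,333.

87,333 nozzles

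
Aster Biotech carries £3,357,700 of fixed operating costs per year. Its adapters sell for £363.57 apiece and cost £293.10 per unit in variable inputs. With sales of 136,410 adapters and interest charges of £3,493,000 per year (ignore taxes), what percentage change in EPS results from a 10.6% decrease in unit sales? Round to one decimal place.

Contribution at this volume is 136,410 × £70.47 = £9,612,812.70.
EBIT = £9,612,812.70 − £3,357,700 = £6,255,112.70.
After interest of £3,493,000.00, pre-tax earnings = £2,762,112.70.
Degree of combined leverage = contribution ÷ (EBIT − I) = £9,612,812.70 ÷ £2,762,112.70 = 3.4802.
EPS therefore changes by 3.4802 × (-10.6%) = -36.9%.

-36.9%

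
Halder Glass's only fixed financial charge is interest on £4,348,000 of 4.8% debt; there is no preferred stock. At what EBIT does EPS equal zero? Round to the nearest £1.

Annual interest = 4.8% × £4,348,000 = £208,704.00.
With no preferred dividends, EPS = 0 when EBIT exactly covers interest, so the financial break-even EBIT is £208,704.00.

£208,704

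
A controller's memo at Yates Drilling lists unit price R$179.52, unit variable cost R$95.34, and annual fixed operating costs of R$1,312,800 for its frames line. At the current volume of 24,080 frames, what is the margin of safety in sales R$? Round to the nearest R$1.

R$1,523,200

Unit CM = price − variable cost = R$179.52 − R$95.34 = R$84.18. Break-even units = R$1,312,800 ÷ R$84.18 = 15,595.15; break-even revenue = 15,595.15 × R$179.52 = R$2,799,641.91.
Current sales = 24,080 × R$179.52 = R$4,322,841.60.
Margin of safety = R$4,322,841.60 − R$2,799,641.91 = R$1,523,200.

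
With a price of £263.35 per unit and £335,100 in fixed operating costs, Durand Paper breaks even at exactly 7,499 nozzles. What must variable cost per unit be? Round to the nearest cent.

At break-even, FC = Q × (P − VC), so P − VC = £335,100 ÷ 7,499 = £44.6860.
Hence VC = price − CM = £263.35 − £44.6860 = £218.66.

£218.66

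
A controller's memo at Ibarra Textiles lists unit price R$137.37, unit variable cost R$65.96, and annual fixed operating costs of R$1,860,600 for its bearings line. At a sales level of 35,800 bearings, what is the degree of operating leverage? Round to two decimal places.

At 35,800 units, contribution = 35,800 × R$71.41 = R$2,556,478.00.
EBIT = R$2,556,478.00 − R$1,860,600 = R$695,878.00.
So DOL = total CM / EBIT = R$2,556,478.00 / R$695,878.00 = 3.6737.

3.67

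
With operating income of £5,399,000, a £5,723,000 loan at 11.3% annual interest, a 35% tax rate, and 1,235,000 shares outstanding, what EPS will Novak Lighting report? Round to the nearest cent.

£2.50

Interest = £646,699.00, so EBT = £5,399,000 − £646,699.00 = £4,752,301.00.
After tax at 35%: net income = £4,752,301.00 × 0.65 = £3,088,995.65.
Per share: £3,088,995.65 / 1,235,000 shares = £2.50.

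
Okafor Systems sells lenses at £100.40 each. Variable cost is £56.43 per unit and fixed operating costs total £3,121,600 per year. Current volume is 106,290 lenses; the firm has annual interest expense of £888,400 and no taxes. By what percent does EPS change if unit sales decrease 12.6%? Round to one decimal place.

Contribution at this volume is 106,290 × £43.97 = £4,673,571.30.
EBIT = £4,673,571.30 − £3,121,600 = £1,551,971.30.
After interest of £888,400.00, pre-tax earnings = £663,571.30.
Degree of combined leverage = contribution ÷ (EBIT − I) = £4,673,571.30 ÷ £663,571.30 = 7.0431.
%ΔEPS = DCL × %ΔSales = 7.0431 × -12.6% = -88.7%.

-88.7%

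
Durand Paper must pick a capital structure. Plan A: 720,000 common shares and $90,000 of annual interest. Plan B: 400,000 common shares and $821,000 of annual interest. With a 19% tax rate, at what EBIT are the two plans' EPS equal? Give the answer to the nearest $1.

Set EPS_A = EPS_B: (EBIT − $90,000)(1 − 0.19) ÷ 720,000 = (EBIT − $821,000)(1 − 0.19) ÷ 400,000.
Cancelling (1 − t) and cross-multiplying: 400,000·(EBIT − 90,000) = 720,000·(EBIT − 821,000).
EBIT × (720,000 − 400,000) = 821,000 × 720,000 − 90,000 × 400,000 = 555,120,000,000, so EBIT = 555,120,000,000 ÷ 320,000 = 1,734,750.00.

$1,734,750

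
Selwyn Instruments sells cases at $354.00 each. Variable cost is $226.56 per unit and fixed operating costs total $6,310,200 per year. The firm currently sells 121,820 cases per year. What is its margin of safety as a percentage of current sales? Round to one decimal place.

59.4%

Contribution margin per unit = $354.00 − $226.56 = $127.44. Break-even units = $6,310,200 ÷ $127.44 = 49,515.07; break-even revenue = 49,515.07 × $354.00 = $17,528,333.33.
Actual sales revenue = 121,820 × $354.00 = $43,124,280.00.
Margin of safety = ($43,124,280.00 − $17,528,333.33) ÷ $43,124,280.00 = 59.4%.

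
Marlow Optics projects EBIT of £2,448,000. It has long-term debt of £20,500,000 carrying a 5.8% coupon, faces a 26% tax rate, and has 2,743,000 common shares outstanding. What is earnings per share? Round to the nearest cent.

Pre-tax income = £2,448,000 − £1,189,000.00 = £1,259,000.00.
Net income = £1,259,000.00 × (1 − 0.26) = £931,660.00.
EPS = £931,660.00 ÷ 2,743,000 = £0.34.

£0.34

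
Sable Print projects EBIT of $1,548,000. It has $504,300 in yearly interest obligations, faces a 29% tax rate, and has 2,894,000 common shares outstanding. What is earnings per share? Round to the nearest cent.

$0.26

Pre-tax income = $1,548,000 − $504,300.00 = $1,043,700.00.
After tax at 29%: net income = $1,043,700.00 × 0.71 = $741,027.00.
Per share: $741,027.00 / 2,894,000 shares = $0.26.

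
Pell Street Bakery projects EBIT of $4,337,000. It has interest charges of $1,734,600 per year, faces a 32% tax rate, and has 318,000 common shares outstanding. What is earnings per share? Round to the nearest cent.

Pre-tax income = $4,337,000 − $1,734,600.00 = $2,602,400.00.
Net income = $2,602,400.00 × (1 − 0.32) = $1,769,632.00.
Per share: $1,769,632.00 / 318,000 shares = $5.56.

$5.56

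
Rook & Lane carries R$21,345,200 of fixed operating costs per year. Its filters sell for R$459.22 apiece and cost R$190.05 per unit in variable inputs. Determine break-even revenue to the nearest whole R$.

R$36,416,178

Contribution margin per unit = R$459.22 − R$190.05 = R$269.17, a CM ratio of R$269.17 ÷ R$459.22 = 0.5861.
Break-even revenue = fixed costs × price ÷ CM = R$21,345,200 × R$459.22 ÷ R$269.17 = R$36,416,178.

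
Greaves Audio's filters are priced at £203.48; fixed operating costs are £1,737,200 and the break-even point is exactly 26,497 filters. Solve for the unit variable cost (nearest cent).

At break-even, FC = Q × (P − VC), so P − VC = £1,737,200 ÷ 26,497 = £65.5621.
Hence VC = price − CM = £203.48 − £65.5621 = £137.92.

£137.92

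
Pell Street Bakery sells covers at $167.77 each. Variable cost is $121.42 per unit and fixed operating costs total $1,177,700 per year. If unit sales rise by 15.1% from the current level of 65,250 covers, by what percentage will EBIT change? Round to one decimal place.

At 65,250 units, contribution = 65,250 × $46.35 = $3,024,337.50.
Subtracting fixed costs: EBIT = $3,024,337.50 − $1,177,700 = $1,846,637.50.
Degree of operating leverage = $3,024,337.50 / $1,846,637.50 = 1.6378.
%ΔEBIT = DOL × %ΔSales = 1.6378 × +15.1% = +24.7%.

+24.7%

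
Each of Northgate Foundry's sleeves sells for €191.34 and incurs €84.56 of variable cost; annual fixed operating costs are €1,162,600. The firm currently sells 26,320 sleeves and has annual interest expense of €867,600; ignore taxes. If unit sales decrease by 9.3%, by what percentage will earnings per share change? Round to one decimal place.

At 26,320 units, contribution = 26,320 × €106.78 = €2,810,449.60.
EBIT = €2,810,449.60 − €1,162,600 = €1,647,849.60.
After interest of €867,600.00, pre-tax earnings = €780,249.60.
Degree of combined leverage = contribution ÷ (EBIT − I) = €2,810,449.60 ÷ €780,249.60 = 3.6020.
EPS therefore changes by 3.6020 × (-9.3%) = -33.5%.

-33.5%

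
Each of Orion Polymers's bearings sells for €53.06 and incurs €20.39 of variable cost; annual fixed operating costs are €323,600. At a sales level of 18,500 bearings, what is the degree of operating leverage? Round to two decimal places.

At 18,500 units, contribution = 18,500 × €32.67 = €604,395.00.
Operating income = contribution − fixed costs = €604,395.00 − €323,600 = €280,795.00.
DOL = contribution ÷ EBIT = €604,395.00 ÷ €280,795.00 = 2.1524.

2.15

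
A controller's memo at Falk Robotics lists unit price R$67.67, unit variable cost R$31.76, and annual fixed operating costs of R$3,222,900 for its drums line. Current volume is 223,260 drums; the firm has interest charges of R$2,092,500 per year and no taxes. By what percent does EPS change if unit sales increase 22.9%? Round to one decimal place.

Contribution at this volume is 223,260 × R$35.91 = R$8,017,266.60.
Subtracting fixed costs: EBIT = R$8,017,266.60 − R$3,222,900 = R$4,794,366.60.
After interest of R$2,092,500.00, pre-tax earnings = R$2,701,866.60.
Degree of combined leverage = contribution ÷ (EBIT − I) = R$8,017,266.60 ÷ R$2,701,866.60 = 2.9673.
EPS therefore changes by 2.9673 × (+22.9%) = +68.0%.

+68.0%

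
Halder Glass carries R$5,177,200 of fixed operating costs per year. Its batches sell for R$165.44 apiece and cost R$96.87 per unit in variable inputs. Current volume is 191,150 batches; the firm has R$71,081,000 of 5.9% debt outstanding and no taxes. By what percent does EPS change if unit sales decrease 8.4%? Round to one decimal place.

-29.5%

At 191,150 units, contribution = 191,150 × R$68.57 = R$13,107,155.50.
Operating income = contribution − fixed costs = R$13,107,155.50 − R$5,177,200 = R$7,929,955.50.
Interest = R$4,193,779.00, so EBIT − I = R$3,736,176.50.
DCL = total CM / (EBIT − I) = R$13,107,155.50 / R$3,736,176.50 = 3.5082.
EPS therefore changes by 3.5082 × (-8.4%) = -29.5%.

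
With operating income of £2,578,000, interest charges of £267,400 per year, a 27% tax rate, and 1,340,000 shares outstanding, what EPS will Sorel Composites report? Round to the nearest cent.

Interest = £267,400.00, so EBT = £2,578,000 − £267,400.00 = £2,310,600.00.
Net income = £2,310,600.00 × (1 − 0.27) = £1,686,738.00.
Per share: £1,686,738.00 / 1,340,000 shares = £1.26.

£1.26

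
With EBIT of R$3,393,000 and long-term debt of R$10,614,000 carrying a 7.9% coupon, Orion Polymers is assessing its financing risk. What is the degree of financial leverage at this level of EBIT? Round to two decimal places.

Annual interest charges come to R$838,506.00.
DFL = EBIT ÷ (EBIT − I) = R$3,393,000 ÷ (R$3,393,000 − R$838,506.00) = R$3,393,000 ÷ R$2,554,494.00 = 1.3282.

1.33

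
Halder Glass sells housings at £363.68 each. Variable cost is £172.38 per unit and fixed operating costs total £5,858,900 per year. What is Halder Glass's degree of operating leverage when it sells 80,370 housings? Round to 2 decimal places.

1.62

Contribution at this volume is 80,370 × £191.30 = £15,374,781.00.
Operating income = contribution − fixed costs = £15,374,781.00 − £5,858,900 = £9,515,881.00.
DOL = contribution ÷ EBIT = £15,374,781.00 ÷ £9,515,881.00 = 1.6157.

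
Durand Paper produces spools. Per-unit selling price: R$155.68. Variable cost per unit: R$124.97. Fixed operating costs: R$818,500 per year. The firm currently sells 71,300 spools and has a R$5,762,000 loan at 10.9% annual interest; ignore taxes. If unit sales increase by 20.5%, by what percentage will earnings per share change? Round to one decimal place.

Total contribution margin = 71,300 × R$30.71 = R$2,189,623.00.
EBIT = R$2,189,623.00 − R$818,500 = R$1,371,123.00.
Interest = R$628,058.00, so EBIT − I = R$743,065.00.
Degree of combined leverage = contribution ÷ (EBIT − I) = R$2,189,623.00 ÷ R$743,065.00 = 2.9467.
EPS therefore changes by 2.9467 × (+20.5%) = +60.4%.

+60.4%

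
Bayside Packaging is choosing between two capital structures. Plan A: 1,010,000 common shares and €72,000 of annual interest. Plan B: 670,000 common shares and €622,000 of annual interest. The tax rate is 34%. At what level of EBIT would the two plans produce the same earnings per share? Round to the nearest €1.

€1,705,824

At indifference, (EBIT − 72,000)(1 − t)/1,010,000 = (EBIT − 622,000)(1 − t)/670,000.
The (1 − t) factor cancels: (EBIT − 72,000) × 670,000 = (EBIT − 622,000) × 1,010,000.
EBIT × (1,010,000 − 670,000) = 622,000 × 1,010,000 − 72,000 × 670,000 = 579,980,000,000, so EBIT = 579,980,000,000 ÷ 340,000 = 1,705,823.53.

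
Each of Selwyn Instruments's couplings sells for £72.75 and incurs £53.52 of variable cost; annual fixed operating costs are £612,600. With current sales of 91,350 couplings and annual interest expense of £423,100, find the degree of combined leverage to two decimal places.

Total contribution margin = 91,350 × £19.23 = £1,756,660.50.
Subtracting fixed costs: EBIT = £1,756,660.50 − £612,600 = £1,144,060.50. Interest = £423,100.00, so EBIT − I = £720,960.50.
Degree of total leverage = total CM / (EBIT − interest) = £1,756,660.50 / £720,960.50 = 2.4366.

2.44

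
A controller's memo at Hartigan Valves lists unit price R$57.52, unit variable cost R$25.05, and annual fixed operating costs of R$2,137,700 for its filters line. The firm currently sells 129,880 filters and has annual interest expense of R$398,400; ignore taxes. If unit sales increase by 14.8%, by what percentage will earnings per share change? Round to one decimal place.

Contribution at this volume is 129,880 × R$32.47 = R$4,217,203.60.
Subtracting fixed costs: EBIT = R$4,217,203.60 − R$2,137,700 = R$2,079,503.60.
Interest = R$398,400.00, so EBIT − I = R$1,681,103.60.
DCL = total CM / (EBIT − I) = R$4,217,203.60 / R$1,681,103.60 = 2.5086.
EPS therefore changes by 2.5086 × (+14.8%) = +37.1%.

+37.1%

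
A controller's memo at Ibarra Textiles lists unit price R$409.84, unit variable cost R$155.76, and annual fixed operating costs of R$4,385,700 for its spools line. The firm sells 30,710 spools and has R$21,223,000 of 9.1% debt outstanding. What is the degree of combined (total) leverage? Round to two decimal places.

5.25

Total contribution margin = 30,710 × R$254.08 = R$7,802,796.80.
EBIT = R$7,802,796.80 − R$4,385,700 = R$3,417,096.80. Interest = R$1,931,293.00.
DOL = R$7,802,796.80 ÷ R$3,417,096.80 = 2.2835; DFL = R$3,417,096.80 ÷ R$1,485,803.80 = 2.2998.
Combined leverage = 2.2835 × 2.2998 = 5.2516.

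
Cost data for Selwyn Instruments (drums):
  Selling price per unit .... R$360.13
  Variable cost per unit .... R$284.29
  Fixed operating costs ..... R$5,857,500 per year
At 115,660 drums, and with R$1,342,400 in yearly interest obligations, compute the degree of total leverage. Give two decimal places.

5.58

Total contribution margin = 115,660 × R$75.84 = R$8,771,654.40.
Operating income = contribution − fixed costs = R$8,771,654.40 − R$5,857,500 = R$2,914,154.40. Interest = R$1,342,400.00.
DOL = R$8,771,654.40 ÷ R$2,914,154.40 = 3.0100; DFL = R$2,914,154.40 ÷ R$1,571,754.40 = 1.8541.
Combined leverage = 3.0100 × 1.8541 = 5.5808.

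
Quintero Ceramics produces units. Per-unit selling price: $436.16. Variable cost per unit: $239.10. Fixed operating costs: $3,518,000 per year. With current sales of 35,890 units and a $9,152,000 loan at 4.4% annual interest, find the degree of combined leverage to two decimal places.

Total contribution margin = 35,890 × $197.06 = $7,072,483.40.
EBIT = $7,072,483.40 − $3,518,000 = $3,554,483.40. Interest = $402,688.00.
DOL = $7,072,483.40 ÷ $3,554,483.40 = 1.9897; DFL = $3,554,483.40 ÷ $3,151,795.40 = 1.1278.
Combined leverage = 1.9897 × 1.1278 = 2.2440.

2.24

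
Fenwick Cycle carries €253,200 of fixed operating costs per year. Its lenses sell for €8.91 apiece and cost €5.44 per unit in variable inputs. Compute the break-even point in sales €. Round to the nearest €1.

CM per unit = €8.91 − €5.44 = €3.47; CM ratio = €3.47 / €8.91 = 0.3895.
Break-even revenue = fixed costs × price ÷ CM = €253,200 × €8.91 ÷ €3.47 = €650,148.

€650,148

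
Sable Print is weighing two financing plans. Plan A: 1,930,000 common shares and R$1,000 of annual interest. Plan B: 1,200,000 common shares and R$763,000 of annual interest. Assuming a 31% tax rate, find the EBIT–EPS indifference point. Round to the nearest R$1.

R$2,015,603

Set EPS_A = EPS_B: (EBIT − R$1,000)(1 − 0.31) ÷ 1,930,000 = (EBIT − R$763,000)(1 − 0.31) ÷ 1,200,000.
Cancelling (1 − t) and cross-multiplying: 1,200,000·(EBIT − 1,000) = 1,930,000·(EBIT − 763,000).
EBIT × (1,930,000 − 1,200,000) = 763,000 × 1,930,000 − 1,000 × 1,200,000 = 1,471,390,000,000, so EBIT = 1,471,390,000,000 ÷ 730,000 = 2,015,602.74.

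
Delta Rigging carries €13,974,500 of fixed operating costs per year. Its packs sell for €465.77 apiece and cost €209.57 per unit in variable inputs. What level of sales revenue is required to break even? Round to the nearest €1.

€25,405,554

CM per unit = €465.77 − €209.57 = €256.20; CM ratio = €256.20 / €465.77 = 0.5501.
Break-even revenue = fixed costs × price ÷ CM = €13,974,500 × €465.77 ÷ €256.20 = €25,405,554.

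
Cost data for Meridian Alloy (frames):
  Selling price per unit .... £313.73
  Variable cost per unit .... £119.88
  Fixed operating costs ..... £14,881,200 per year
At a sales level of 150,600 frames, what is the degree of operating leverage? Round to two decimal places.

2.04

At 150,600 units, contribution = 150,600 × £193.85 = £29,193,810.00.
Subtracting fixed costs: EBIT = £29,193,810.00 − £14,881,200 = £14,312,610.00.
So DOL = total CM / EBIT = £29,193,810.00 / £14,312,610.00 = 2.0397.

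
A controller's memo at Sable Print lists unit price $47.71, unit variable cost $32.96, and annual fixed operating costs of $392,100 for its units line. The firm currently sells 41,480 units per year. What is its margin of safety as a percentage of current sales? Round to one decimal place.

35.9%

Each unit contributes $47.71 − $32.96 = $14.75. Break-even units = $392,100 ÷ $14.75 = 26,583.05; break-even revenue = 26,583.05 × $47.71 = $1,268,277.36.
Current sales = 41,480 × $47.71 = $1,979,010.80.
Margin of safety = ($1,979,010.80 − $1,268,277.36) ÷ $1,979,010.80 = 35.9%.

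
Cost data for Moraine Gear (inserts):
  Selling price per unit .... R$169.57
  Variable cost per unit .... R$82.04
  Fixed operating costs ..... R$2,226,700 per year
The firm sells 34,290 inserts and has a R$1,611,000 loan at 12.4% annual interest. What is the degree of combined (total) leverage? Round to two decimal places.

At 34,290 units, contribution = 34,290 × R$87.53 = R$3,001,403.70.
Subtracting fixed costs: EBIT = R$3,001,403.70 − R$2,226,700 = R$774,703.70. Interest = R$199,764.00, so EBIT − I = R$574,939.70.
DCL = contribution ÷ (EBIT − I) = R$3,001,403.70 ÷ R$574,939.70 = 5.2204.

5.22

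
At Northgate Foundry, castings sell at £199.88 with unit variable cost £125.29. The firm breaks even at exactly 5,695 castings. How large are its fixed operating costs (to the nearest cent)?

£424,790.05

Each unit contributes £199.88 − £125.29 = £74.59.
Fixed costs = break-even units × CM = 5,695 × £74.59 = £424,790.05.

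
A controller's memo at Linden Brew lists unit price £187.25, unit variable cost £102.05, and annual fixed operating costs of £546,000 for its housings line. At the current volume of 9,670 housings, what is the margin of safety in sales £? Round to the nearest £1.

Each unit contributes £187.25 − £102.05 = £85.20. Break-even units = £546,000 ÷ £85.20 = 6,408.45; break-even revenue = 6,408.45 × £187.25 = £1,199,982.39.
Actual sales revenue = 9,670 × £187.25 = £1,810,707.50.
Margin of safety = £1,810,707.50 − £1,199,982.39 = £610,725.

£610,725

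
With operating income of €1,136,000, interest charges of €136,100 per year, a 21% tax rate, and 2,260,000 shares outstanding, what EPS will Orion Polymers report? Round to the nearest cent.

€0.35

Pre-tax income = €1,136,000 − €136,100.00 = €999,900.00.
After tax at 21%: net income = €999,900.00 × 0.79 = €789,921.00.
EPS = €789,921.00 ÷ 2,260,000 = €0.35.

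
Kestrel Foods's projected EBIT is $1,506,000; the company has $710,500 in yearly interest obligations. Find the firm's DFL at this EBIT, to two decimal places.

1.89

Interest = $710,500.00.
DFL = EBIT ÷ (EBIT − I) = $1,506,000 ÷ ($1,506,000 − $710,500.00) = $1,506,000 ÷ $795,500.00 = 1.8931.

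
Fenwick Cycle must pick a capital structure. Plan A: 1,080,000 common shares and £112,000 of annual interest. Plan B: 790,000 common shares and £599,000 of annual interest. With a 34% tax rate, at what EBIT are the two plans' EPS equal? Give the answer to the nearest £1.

£1,925,655

Set EPS_A = EPS_B: (EBIT − £112,000)(1 − 0.34) ÷ 1,080,000 = (EBIT − £599,000)(1 − 0.34) ÷ 790,000.
The (1 − t) factor cancels: (EBIT − 112,000) × 790,000 = (EBIT − 599,000) × 1,080,000.
Solving, EBIT = (599,000·1,080,000 − 112,000·790,000) / (1,080,000 − 790,000) = 558,440,000,000 / 290,000 = 1,925,655.17.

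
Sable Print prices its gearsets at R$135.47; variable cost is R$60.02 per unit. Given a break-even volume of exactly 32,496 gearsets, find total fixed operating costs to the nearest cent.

R$2,451,823.20

Contribution margin per unit = R$135.47 − R$60.02 = R$75.45.
Since BE = FC / CM, FC = 32,496 × R$75.45 = R$2,451,823.20.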